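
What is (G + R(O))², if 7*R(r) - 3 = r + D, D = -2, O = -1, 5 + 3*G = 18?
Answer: 169/9 ≈ 18.778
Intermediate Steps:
G = 13/3 (G = -5/3 + (⅓)*18 = -5/3 + 6 = 13/3 ≈ 4.3333)
R(r) = ⅐ + r/7 (R(r) = 3/7 + (r - 2)/7 = 3/7 + (-2 + r)/7 = 3/7 + (-2/7 + r/7) = ⅐ + r/7)
(G + R(O))² = (13/3 + (⅐ + (⅐)*(-1)))² = (13/3 + (⅐ - ⅐))² = (13/3 + 0)² = (13/3)² = 169/9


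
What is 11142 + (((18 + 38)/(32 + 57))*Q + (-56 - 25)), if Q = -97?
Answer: 978997/89 ≈ 11000.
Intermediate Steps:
11142 + (((18 + 38)/(32 + 57))*Q + (-56 - 25)) = 11142 + (((18 + 38)/(32 + 57))*(-97) + (-56 - 25)) = 11142 + ((56/89)*(-97) - 81) = 11142 + (-5432/89 - 81) = 11142 - 12641/89 = 978997/89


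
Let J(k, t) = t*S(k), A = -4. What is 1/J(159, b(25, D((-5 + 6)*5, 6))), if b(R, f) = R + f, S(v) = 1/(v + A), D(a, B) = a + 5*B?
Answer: 31/12 ≈ 2.5833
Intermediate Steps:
S(v) = 1/(-4 + v) (S(v) = 1/(v - 4) = 1/(-4 + v))
J(k, t) = t/(-4 + k)
1/J(159, b(25, D((-5 + 6)*5, 6))) = 1/((25 + ((-5 + 6)*5 + 5*6))/(-4 + 159)) = 1/((25 + (1*5 + 30))/155) = 1/((25 + (5 + 30))*(1/155)) = 1/((25 + 35)*(1/155)) = 1/(60*(1/155)) = 1/(12/31) = 31/12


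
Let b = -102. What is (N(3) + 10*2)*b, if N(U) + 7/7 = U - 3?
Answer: -1938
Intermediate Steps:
N(U) = -4 + U (N(U) = -1 + (U - 3) = -1 + (-3 + U) = -4 + U)
(N(3) + 10*2)*b = ((-4 + 3) + 10*2)*(-102) = (-1 + 20)*(-102) = 19*(-102) = -1938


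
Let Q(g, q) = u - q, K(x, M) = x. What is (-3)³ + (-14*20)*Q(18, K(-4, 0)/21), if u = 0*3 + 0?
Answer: -241/3 ≈ -80.333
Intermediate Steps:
u = 0 (u = 0 + 0 = 0)
Q(g, q) = -q (Q(g, q) = 0 - q = -q)
(-3)³ + (-14*20)*Q(18, K(-4, 0)/21) = (-3)³ + (-14*20)*(-(-4)/21) = -27 - (-280)*(-4*1/21) = -27 - (-280)*(-4)/21 = -27 - 280*4/21 = -27 - 160/3 = -241/3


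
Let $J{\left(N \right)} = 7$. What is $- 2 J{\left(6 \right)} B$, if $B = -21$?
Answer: $294$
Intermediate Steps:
$- 2 J{\left(6 \right)} B = \left(-2\right) 7 \left(-21\right) = \left(-14\right) \left(-21\right) = 294$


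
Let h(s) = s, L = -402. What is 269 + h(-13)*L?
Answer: 5495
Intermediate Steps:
269 + h(-13)*L = 269 - 13*(-402) = 269 + 5226 = 5495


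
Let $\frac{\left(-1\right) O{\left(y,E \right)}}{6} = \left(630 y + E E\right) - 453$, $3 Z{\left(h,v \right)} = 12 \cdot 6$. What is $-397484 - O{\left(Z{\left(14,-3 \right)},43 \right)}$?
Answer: $-298388$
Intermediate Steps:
$Z{\left(h,v \right)} = 24$ ($Z{\left(h,v \right)} = \frac{12 \cdot 6}{3} = \frac{1}{3} \cdot 72 = 24$)
$O{\left(y,E \right)} = 2718 - 3780 y - 6 E^{2}$ ($O{\left(y,E \right)} = - 6 \left(\left(630 y + E E\right) - 453\right) = - 6 \left(\left(630 y + E^{2}\right) - 453\right) = - 6 \left(\left(E^{2} + 630 y\right) - 453\right) = - 6 \left(-453 + E^{2} + 630 y\right) = 2718 - 3780 y - 6 E^{2}$)
$-397484 - O{\left(Z{\left(14,-3 \right)},43 \right)} = -397484 - \left(2718 - 90720 - 6 \cdot 43^{2}\right) = -397484 - \left(2718 - 90720 - 11094\right) = -397484 - -99096 = -397484 + 99096 = -298388$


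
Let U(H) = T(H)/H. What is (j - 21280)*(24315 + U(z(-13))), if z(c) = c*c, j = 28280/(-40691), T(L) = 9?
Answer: -508332714061920/982397 ≈ -5.1744e+8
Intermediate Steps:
j = -4040/5813 (j = 28280*(-1/40691) = -4040/5813 ≈ -0.69499)
z(c) = c**2
U(H) = 9/H
(j - 21280)*(24315 + U(z(-13))) = (-4040/5813 - 21280)*(24315 + 9/((-13)**2)) = -123704680*(24315 + 9/169)/5813 = -123704680/5813*4109244/169 = -508332714061920/982397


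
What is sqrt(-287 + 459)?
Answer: 2*sqrt(43) ≈ 13.115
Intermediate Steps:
sqrt(-287 + 459) = sqrt(172) = 2*sqrt(43)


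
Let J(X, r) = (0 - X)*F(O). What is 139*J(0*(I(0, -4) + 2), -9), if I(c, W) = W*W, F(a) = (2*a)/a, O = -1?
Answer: 0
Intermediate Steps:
F(a) = 2
I(c, W) = W²
J(X, r) = -2*X (J(X, r) = (0 - X)*2 = -X*2 = -2*X)
139*J(0*(I(0, -4) + 2), -9) = 139*(-0*((-4)² + 2)) = 139*(-0*(16 + 2)) = 139*(-0*18) = 139*(-2*0) = 139*0 = 0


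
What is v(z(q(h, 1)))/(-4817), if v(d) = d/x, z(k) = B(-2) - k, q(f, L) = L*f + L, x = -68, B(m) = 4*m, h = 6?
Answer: -15/327556 ≈ -4.5794e-5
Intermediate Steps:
q(f, L) = L + L*f
z(k) = -8 - k (z(k) = 4*(-2) - k = -8 - k)
v(d) = -d/68 (v(d) = d/(-68) = d*(-1/68) = -d/68)
v(z(q(h, 1)))/(-4817) = -(-8 - (1 + 6))/68/(-4817) = -(-8 - 7)/68*(-1/4817) = -1/68*(-15)*(-1/4817) = (15/68)*(-1/4817) = -15/327556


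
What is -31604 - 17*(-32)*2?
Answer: -30516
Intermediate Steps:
-31604 - 17*(-32)*2 = -31604 - (-544)*2 = -31604 - 1*(-1088) = -31604 + 1088 = -30516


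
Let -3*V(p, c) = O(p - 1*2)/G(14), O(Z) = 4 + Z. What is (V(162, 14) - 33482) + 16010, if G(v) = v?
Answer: -366994/21 ≈ -17476.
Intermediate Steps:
V(p, c) = -1/21 - p/42 (V(p, c) = -(4 + (p - 1*2))/(3*14) = -(4 + (p - 2))/(3*14) = -(4 + (-2 + p))/(3*14) = -(2 + p)/(3*14) = -(⅐ + p/14)/3 = -1/21 - p/42)
(V(162, 14) - 33482) + 16010 = ((-1/21 - 1/42*162) - 33482) + 16010 = ((-1/21 - 27/7) - 33482) + 16010 = (-82/21 - 33482) + 16010 = -703204/21 + 16010 = -366994/21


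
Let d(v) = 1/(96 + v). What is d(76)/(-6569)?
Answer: -1/1129868 ≈ -8.8506e-7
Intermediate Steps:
d(76)/(-6569) = 1/((96 + 76)*(-6569)) = -1/6569/172 = (1/172)*(-1/6569) = -1/1129868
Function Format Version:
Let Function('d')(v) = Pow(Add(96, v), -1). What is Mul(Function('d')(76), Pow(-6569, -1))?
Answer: Rational(-1, 1129868) ≈ -8.8506e-7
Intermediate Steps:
Mul(Function('d')(76), Pow(-6569, -1)) = Mul(Pow(Add(96, 76), -1), Pow(-6569, -1)) = Mul(Pow(172, -1), Rational(-1, 6569)) = Mul(Rational(1, 172), Rational(-1, 6569)) = Rational(-1, 1129868)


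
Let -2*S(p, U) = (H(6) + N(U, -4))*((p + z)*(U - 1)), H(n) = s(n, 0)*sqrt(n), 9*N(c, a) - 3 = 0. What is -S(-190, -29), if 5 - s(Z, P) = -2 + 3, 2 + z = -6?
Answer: 990 + 11880*sqrt(6) ≈ 30090.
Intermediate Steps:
z = -8 (z = -2 - 6 = -8)
N(c, a) = 1/3 (N(c, a) = 1/3 + (1/9)*0 = 1/3 + 0 = 1/3)
s(Z, P) = 4 (s(Z, P) = 5 - (-2 + 3) = 5 - 1*1 = 5 - 1 = 4)
H(n) = 4*sqrt(n)
S(p, U) = -(-1 + U)*(-8 + p)*(1/3 + 4*sqrt(6))/2 (S(p, U) = -(4*sqrt(6) + 1/3)*(p - 8)*(U - 1)/2 = -(1/3 + 4*sqrt(6))*(-8 + p)*(-1 + U)/2 = -(1/3 + 4*sqrt(6))*(-1 + U)*(-8 + p)/2 = -(-1 + U)*(-8 + p)*(1/3 + 4*sqrt(6))/2)
-S(-190, -29) = -(-4/3 - 16*sqrt(6) + (1/6)*(-190) + (4/3)*(-29) + 2*(-190)*sqrt(6) + 16*(-29)*sqrt(6) - 1/6*(-29)*(-190) - 2*(-29)*(-190)*sqrt(6)) = -(-4/3 - 16*sqrt(6) - 95/3 - 116/3 - 380*sqrt(6) - 464*sqrt(6) - 2755/3 - 11020*sqrt(6)) = -(-990 - 11880*sqrt(6)) = 990 + 11880*sqrt(6)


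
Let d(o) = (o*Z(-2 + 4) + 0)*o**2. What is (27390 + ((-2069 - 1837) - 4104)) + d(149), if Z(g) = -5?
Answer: -16520365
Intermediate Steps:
d(o) = -5*o**3 (d(o) = (o*(-5) + 0)*o**2 = (-5*o + 0)*o**2 = (-5*o)*o**2 = -5*o**3)
(27390 + ((-2069 - 1837) - 4104)) + d(149) = (27390 + ((-2069 - 1837) - 4104)) - 5*149**3 = (27390 + (-3906 - 4104)) - 5*3307949 = (27390 - 8010) - 16539745 = 19380 - 16539745 = -16520365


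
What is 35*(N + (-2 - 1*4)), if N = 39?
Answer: 1155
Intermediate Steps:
35*(N + (-2 - 1*4)) = 35*(39 + (-2 - 1*4)) = 35*(39 + (-2 - 4)) = 35*(39 - 6) = 35*33 = 1155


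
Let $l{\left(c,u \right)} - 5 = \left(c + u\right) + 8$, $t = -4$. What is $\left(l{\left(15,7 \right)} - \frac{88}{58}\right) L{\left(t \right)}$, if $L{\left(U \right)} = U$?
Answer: $- \frac{3884}{29} \approx -133.93$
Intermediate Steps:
$l{\left(c,u \right)} = 13 + c + u$ ($l{\left(c,u \right)} = 5 + \left(\left(c + u\right) + 8\right) = 5 + \left(8 + c + u\right) = 13 + c + u$)
$\left(l{\left(15,7 \right)} - \frac{88}{58}\right) L{\left(t \right)} = \left(\left(13 + 15 + 7\right) - \frac{88}{58}\right) \left(-4\right) = \left(35 - \frac{44}{29}\right) \left(-4\right) = \frac{971}{29} \left(-4\right) = - \frac{3884}{29}$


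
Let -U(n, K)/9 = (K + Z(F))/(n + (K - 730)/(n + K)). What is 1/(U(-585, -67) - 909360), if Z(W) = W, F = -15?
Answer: -380623/346123812456 ≈ -1.0997e-6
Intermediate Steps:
U(n, K) = -9*(-15 + K)/(n + (-730 + K)/(K + n)) (U(n, K) = -9*(K - 15)/(n + (K - 730)/(n + K)) = -9*(-15 + K)/(n + (-730 + K)/(K + n)))
1/(U(-585, -67) - 909360) = 1/(9*(-1*(-67)**2 + 15*(-67) + 15*(-585) - 1*(-67)*(-585))/(-730 - 67 + (-585)**2 - 67*(-585)) - 909360) = 1/(9*(-1*4489 - 1005 - 8775 - 39195)/(-730 - 67 + 342225 + 39195) - 909360) = 1/(9*(-4489 - 1005 - 8775 - 39195)/380623 - 909360) = 1/(9*(1/380623)*(-53464) - 909360) = 1/(-481176/380623 - 909360) = 1/(-346123812456/380623) = -380623/346123812456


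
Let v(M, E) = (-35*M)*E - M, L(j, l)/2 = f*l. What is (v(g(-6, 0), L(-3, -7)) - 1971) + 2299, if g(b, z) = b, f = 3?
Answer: -8486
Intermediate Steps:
L(j, l) = 6*l (L(j, l) = 2*(3*l) = 6*l)
v(M, E) = -M - 35*E*M (v(M, E) = -35*E*M - M = -M - 35*E*M)
(v(g(-6, 0), L(-3, -7)) - 1971) + 2299 = (-1*(-6)*(1 + 35*(6*(-7))) - 1971) + 2299 = (-1*(-6)*(1 + 35*(-42)) - 1971) + 2299 = (-1*(-6)*(1 - 1470) - 1971) + 2299 = (-1*(-6)*(-1469) - 1971) + 2299 = (-8814 - 1971) + 2299 = -10785 + 2299 = -8486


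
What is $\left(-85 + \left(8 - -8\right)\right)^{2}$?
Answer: $4761$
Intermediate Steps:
$\left(-85 + \left(8 - -8\right)\right)^{2} = \left(-85 + \left(8 + 8\right)\right)^{2} = \left(-85 + 16\right)^{2} = \left(-69\right)^{2} = 4761$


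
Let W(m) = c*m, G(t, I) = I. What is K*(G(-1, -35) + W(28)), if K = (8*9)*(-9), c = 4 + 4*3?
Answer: -267624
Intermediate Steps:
c = 16 (c = 4 + 12 = 16)
W(m) = 16*m
K = -648 (K = 72*(-9) = -648)
K*(G(-1, -35) + W(28)) = -648*(-35 + 16*28) = -648*(-35 + 448) = -648*413 = -267624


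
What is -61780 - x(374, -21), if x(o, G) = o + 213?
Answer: -62367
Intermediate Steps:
x(o, G) = 213 + o
-61780 - x(374, -21) = -61780 - (213 + 374) = -61780 - 1*587 = -61780 - 587 = -62367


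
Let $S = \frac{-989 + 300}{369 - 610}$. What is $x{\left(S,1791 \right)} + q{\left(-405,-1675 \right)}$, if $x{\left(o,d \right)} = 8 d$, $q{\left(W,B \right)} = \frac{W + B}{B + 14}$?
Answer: $\frac{23800888}{1661} \approx 14329.0$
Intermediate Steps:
$S = \frac{689}{241}$ ($S = - \frac{689}{-241} = \left(-689\right) \left(- \frac{1}{241}\right) = \frac{689}{241} \approx 2.8589$)
$q{\left(W,B \right)} = \frac{B + W}{14 + B}$
$x{\left(S,1791 \right)} + q{\left(-405,-1675 \right)} = 8 \cdot 1791 + \frac{-1675 - 405}{14 - 1675} = 14328 + \frac{1}{-1661} \left(-2080\right) = 14328 - - \frac{2080}{1661} = 14328 + \frac{2080}{1661} = \frac{23800888}{1661}$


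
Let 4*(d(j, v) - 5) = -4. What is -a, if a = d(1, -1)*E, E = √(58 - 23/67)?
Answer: -4*√258821/67 ≈ -30.373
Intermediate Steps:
d(j, v) = 4 (d(j, v) = 5 + (¼)*(-4) = 5 - 1 = 4)
E = √258821/67 (E = √(58 - 23*1/67) = √(58 - 23/67) = √(3863/67) = √258821/67 ≈ 7.5932)
a = 4*√258821/67 (a = 4*(√258821/67) = 4*√258821/67 ≈ 30.373)
-a = -4*√258821/67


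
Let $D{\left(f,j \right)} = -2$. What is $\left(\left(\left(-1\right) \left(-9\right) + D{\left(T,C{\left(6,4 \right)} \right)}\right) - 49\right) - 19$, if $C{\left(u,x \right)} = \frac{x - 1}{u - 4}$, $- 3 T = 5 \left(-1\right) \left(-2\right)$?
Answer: $-61$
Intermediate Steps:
$T = - \frac{10}{3}$ ($T = - \frac{5 \left(-1\right) \left(-2\right)}{3} = - \frac{\left(-5\right) \left(-2\right)}{3} = \left(- \frac{1}{3}\right) 10 = - \frac{10}{3} \approx -3.3333$)
$C{\left(u,x \right)} = \frac{-1 + x}{-4 + u}$
$\left(\left(\left(-1\right) \left(-9\right) + D{\left(T,C{\left(6,4 \right)} \right)}\right) - 49\right) - 19 = \left(\left(\left(-1\right) \left(-9\right) - 2\right) - 49\right) - 19 = \left(\left(9 - 2\right) - 49\right) - 19 = \left(7 - 49\right) - 19 = -42 - 19 = -61$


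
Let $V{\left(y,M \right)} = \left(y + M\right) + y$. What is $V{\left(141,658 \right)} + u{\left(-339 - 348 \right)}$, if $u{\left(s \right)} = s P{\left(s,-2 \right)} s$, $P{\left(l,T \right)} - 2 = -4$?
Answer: $-942998$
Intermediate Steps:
$P{\left(l,T \right)} = -2$ ($P{\left(l,T \right)} = 2 - 4 = -2$)
$V{\left(y,M \right)} = M + 2 y$ ($V{\left(y,M \right)} = \left(M + y\right) + y = M + 2 y$)
$u{\left(s \right)} = - 2 s^{2}$ ($u{\left(s \right)} = s \left(-2\right) s = - 2 s s = - 2 s^{2}$)
$V{\left(141,658 \right)} + u{\left(-339 - 348 \right)} = \left(658 + 2 \cdot 141\right) - 2 \left(-339 - 348\right)^{2} = \left(658 + 282\right) - 2 \left(-339 - 348\right)^{2} = 940 - 2 \left(-687\right)^{2} = 940 - 943938 = -942998$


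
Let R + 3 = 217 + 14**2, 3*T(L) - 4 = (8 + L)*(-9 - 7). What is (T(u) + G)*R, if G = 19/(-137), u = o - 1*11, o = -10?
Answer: 11884670/411 ≈ 28916.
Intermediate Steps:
u = -21 (u = -10 - 1*11 = -10 - 11 = -21)
T(L) = -124/3 - 16*L/3 (T(L) = 4/3 + ((8 + L)*(-9 - 7))/3 = 4/3 + ((8 + L)*(-16))/3 = 4/3 + (-128 - 16*L)/3 = 4/3 + (-128/3 - 16*L/3) = -124/3 - 16*L/3)
R = 410 (R = -3 + (217 + 14**2) = -3 + (217 + 196) = -3 + 413 = 410)
G = -19/137 (G = 19*(-1/137) = -19/137 ≈ -0.13869)
(T(u) + G)*R = ((-124/3 - 16/3*(-21)) - 19/137)*410 = ((-124/3 + 112) - 19/137)*410 = (212/3 - 19/137)*410 = (28987/411)*410 = 11884670/411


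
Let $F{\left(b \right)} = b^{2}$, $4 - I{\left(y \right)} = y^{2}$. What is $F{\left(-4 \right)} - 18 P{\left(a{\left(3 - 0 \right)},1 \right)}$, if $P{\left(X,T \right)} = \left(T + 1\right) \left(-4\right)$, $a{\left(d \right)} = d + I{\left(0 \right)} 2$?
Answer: $160$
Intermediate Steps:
$I{\left(y \right)} = 4 - y^{2}$
$a{\left(d \right)} = 8 + d$ ($a{\left(d \right)} = d + \left(4 - 0^{2}\right) 2 = d + \left(4 - 0\right) 2 = d + \left(4 + 0\right) 2 = d + 4 \cdot 2 = d + 8 = 8 + d$)
$P{\left(X,T \right)} = -4 - 4 T$ ($P{\left(X,T \right)} = \left(1 + T\right) \left(-4\right) = -4 - 4 T$)
$F{\left(-4 \right)} - 18 P{\left(a{\left(3 - 0 \right)},1 \right)} = \left(-4\right)^{2} - 18 \left(-4 - 4\right) = 16 - 18 \left(-4 - 4\right) = 16 - -144 = 16 + 144 = 160$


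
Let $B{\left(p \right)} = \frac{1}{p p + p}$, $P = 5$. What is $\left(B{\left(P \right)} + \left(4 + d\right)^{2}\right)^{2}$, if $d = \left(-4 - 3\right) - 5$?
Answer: $\frac{3690241}{900} \approx 4100.3$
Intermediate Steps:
$d = -12$ ($d = -7 - 5 = -12$)
$B{\left(p \right)} = \frac{1}{p + p^{2}}$ ($B{\left(p \right)} = \frac{1}{p^{2} + p} = \frac{1}{p + p^{2}}$)
$\left(B{\left(P \right)} + \left(4 + d\right)^{2}\right)^{2} = \left(\frac{1}{5 \left(1 + 5\right)} + \left(4 - 12\right)^{2}\right)^{2} = \left(\frac{1}{5 \cdot 6} + \left(-8\right)^{2}\right)^{2} = \left(\frac{1}{5} \cdot \frac{1}{6} + 64\right)^{2} = \left(\frac{1}{30} + 64\right)^{2} = \left(\frac{1921}{30}\right)^{2} = \frac{3690241}{900}$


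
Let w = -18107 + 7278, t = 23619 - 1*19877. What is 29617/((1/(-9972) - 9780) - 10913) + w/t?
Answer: -3339735604121/772163933974 ≈ -4.3252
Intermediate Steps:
t = 3742 (t = 23619 - 19877 = 3742)
w = -10829
29617/((1/(-9972) - 9780) - 10913) + w/t = 29617/((1/(-9972) - 9780) - 10913) - 10829/3742 = 29617/((-1/9972 - 9780) - 10913) - 10829*1/3742 = 29617/(-97526161/9972 - 10913) - 10829/3742 = 29617/(-206350597/9972) - 10829/3742 = 29617*(-9972/206350597) - 10829/3742 = -295340724/206350597 - 10829/3742 = -3339735604121/772163933974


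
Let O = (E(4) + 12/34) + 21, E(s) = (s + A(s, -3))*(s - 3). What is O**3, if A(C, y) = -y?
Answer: 111980168/4913 ≈ 22793.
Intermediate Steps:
E(s) = (-3 + s)*(3 + s) (E(s) = (s - 1*(-3))*(s - 3) = (s + 3)*(-3 + s) = (3 + s)*(-3 + s) = (-3 + s)*(3 + s))
O = 482/17 (O = ((-9 + 4**2) + 12/34) + 21 = ((-9 + 16) + 12*(1/34)) + 21 = (7 + 6/17) + 21 = 125/17 + 21 = 482/17 ≈ 28.353)
O**3 = (482/17)**3 = 111980168/4913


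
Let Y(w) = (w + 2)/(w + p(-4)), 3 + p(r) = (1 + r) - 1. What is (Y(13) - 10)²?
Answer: 225/4 ≈ 56.250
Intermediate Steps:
p(r) = -3 + r (p(r) = -3 + ((1 + r) - 1) = -3 + r)
Y(w) = (2 + w)/(-7 + w) (Y(w) = (w + 2)/(w + (-3 - 4)) = (2 + w)/(w - 7) = (2 + w)/(-7 + w))
(Y(13) - 10)² = ((2 + 13)/(-7 + 13) - 10)² = (15/6 - 10)² = ((⅙)*15 - 10)² = (5/2 - 10)² = (-15/2)² = 225/4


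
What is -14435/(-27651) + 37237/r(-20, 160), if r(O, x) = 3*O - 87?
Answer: -342506114/1354899 ≈ -252.79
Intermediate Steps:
r(O, x) = -87 + 3*O
-14435/(-27651) + 37237/r(-20, 160) = -14435/(-27651) + 37237/(-87 + 3*(-20)) = -14435*(-1/27651) + 37237/(-87 - 60) = 14435/27651 + 37237/(-147) = 14435/27651 + 37237*(-1/147) = 14435/27651 - 37237/147 = -342506114/1354899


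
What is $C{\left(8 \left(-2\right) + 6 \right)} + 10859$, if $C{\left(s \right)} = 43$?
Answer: $10902$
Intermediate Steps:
$C{\left(8 \left(-2\right) + 6 \right)} + 10859 = 43 + 10859 = 10902$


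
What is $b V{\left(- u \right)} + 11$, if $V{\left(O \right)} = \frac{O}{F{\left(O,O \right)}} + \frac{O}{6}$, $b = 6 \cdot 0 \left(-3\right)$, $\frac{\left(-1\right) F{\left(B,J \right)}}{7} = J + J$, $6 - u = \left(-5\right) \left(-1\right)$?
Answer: $11$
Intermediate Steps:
$u = 1$ ($u = 6 - \left(-5\right) \left(-1\right) = 6 - 5 = 1$)
$F{\left(B,J \right)} = - 14 J$ ($F{\left(B,J \right)} = - 7 \left(J + J\right) = - 7 \cdot 2 J = - 14 J$)
$b = 0$ ($b = 0 \left(-3\right) = 0$)
$V{\left(O \right)} = - \frac{1}{14} + \frac{O}{6}$ ($V{\left(O \right)} = \frac{O}{\left(-14\right) O} + \frac{O}{6} = O \left(- \frac{1}{14 O}\right) + O \frac{1}{6} = - \frac{1}{14} + \frac{O}{6}$)
$b V{\left(- u \right)} + 11 = 0 \left(- \frac{1}{14} + \frac{\left(-1\right) 1}{6}\right) + 11 = 0 \left(- \frac{1}{14} + \frac{1}{6} \left(-1\right)\right) + 11 = 0 \left(- \frac{1}{14} - \frac{1}{6}\right) + 11 = 0 \left(- \frac{5}{21}\right) + 11 = 0 + 11 = 11$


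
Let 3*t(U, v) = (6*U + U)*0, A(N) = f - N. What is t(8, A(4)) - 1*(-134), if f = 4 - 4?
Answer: 134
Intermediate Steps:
f = 0
A(N) = -N (A(N) = 0 - N = -N)
t(U, v) = 0 (t(U, v) = ((6*U + U)*0)/3 = ((7*U)*0)/3 = (⅓)*0 = 0)
t(8, A(4)) - 1*(-134) = 0 - 1*(-134) = 0 + 134 = 134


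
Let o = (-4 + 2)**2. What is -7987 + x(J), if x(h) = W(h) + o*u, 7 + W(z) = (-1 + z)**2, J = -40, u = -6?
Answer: -6337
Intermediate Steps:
W(z) = -7 + (-1 + z)**2
o = 4 (o = (-2)**2 = 4)
x(h) = -31 + (-1 + h)**2 (x(h) = (-7 + (-1 + h)**2) + 4*(-6) = (-7 + (-1 + h)**2) - 24 = -31 + (-1 + h)**2)
-7987 + x(J) = -7987 + (-31 + (-1 - 40)**2) = -7987 + (-31 + (-41)**2) = -7987 + (-31 + 1681) = -7987 + 1650 = -6337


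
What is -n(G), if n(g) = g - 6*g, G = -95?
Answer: -475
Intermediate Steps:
n(g) = -5*g
-n(G) = -(-5)*(-95) = -1*475 = -475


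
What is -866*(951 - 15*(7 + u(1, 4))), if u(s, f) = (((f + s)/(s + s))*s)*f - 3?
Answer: -641706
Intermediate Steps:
u(s, f) = -3 + f*(f/2 + s/2) (u(s, f) = (((f + s)/((2*s)))*s)*f - 3 = (((f + s)*(1/(2*s)))*s)*f - 3 = (((f + s)/(2*s))*s)*f - 3 = (f/2 + s/2)*f - 3 = f*(f/2 + s/2) - 3 = -3 + f*(f/2 + s/2))
-866*(951 - 15*(7 + u(1, 4))) = -866*(951 - 15*(7 + (-3 + (½)*4² + (½)*4*1))) = -866*(951 - 15*(7 + (-3 + (½)*16 + 2))) = -866*(951 - 15*(7 + (-3 + 8 + 2))) = -866*(951 - 15*(7 + 7)) = -866*(951 - 15*14) = -866*(951 - 210) = -866*741 = -641706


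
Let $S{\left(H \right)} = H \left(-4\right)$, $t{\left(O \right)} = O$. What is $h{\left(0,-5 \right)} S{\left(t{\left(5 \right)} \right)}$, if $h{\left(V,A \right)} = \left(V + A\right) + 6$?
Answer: $-20$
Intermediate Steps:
$S{\left(H \right)} = - 4 H$
$h{\left(V,A \right)} = 6 + A + V$ ($h{\left(V,A \right)} = \left(A + V\right) + 6 = 6 + A + V$)
$h{\left(0,-5 \right)} S{\left(t{\left(5 \right)} \right)} = \left(6 - 5 + 0\right) \left(\left(-4\right) 5\right) = 1 \left(-20\right) = -20$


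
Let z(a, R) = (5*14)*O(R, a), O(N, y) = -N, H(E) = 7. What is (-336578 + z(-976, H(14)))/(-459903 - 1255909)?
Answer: 84267/428953 ≈ 0.19645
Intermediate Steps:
z(a, R) = -70*R (z(a, R) = (5*14)*(-R) = 70*(-R) = -70*R)
(-336578 + z(-976, H(14)))/(-459903 - 1255909) = (-336578 - 70*7)/(-459903 - 1255909) = (-336578 - 490)/(-1715812) = -337068*(-1/1715812) = 84267/428953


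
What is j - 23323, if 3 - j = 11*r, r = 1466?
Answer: -39446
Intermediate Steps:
j = -16123 (j = 3 - 11*1466 = 3 - 1*16126 = 3 - 16126 = -16123)
j - 23323 = -16123 - 23323 = -39446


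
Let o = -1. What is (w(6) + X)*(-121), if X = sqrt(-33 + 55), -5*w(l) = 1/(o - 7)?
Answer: -121/40 - 121*sqrt(22) ≈ -570.57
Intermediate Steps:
w(l) = 1/40 (w(l) = -1/(5*(-1 - 7)) = -1/5/(-8) = -1/5*(-1/8) = 1/40)
X = sqrt(22) ≈ 4.6904
(w(6) + X)*(-121) = (1/40 + sqrt(22))*(-121) = -121/40 - 121*sqrt(22)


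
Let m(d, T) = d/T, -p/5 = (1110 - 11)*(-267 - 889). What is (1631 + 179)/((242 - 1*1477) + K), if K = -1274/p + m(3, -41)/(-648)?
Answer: -3636500756400/2481258979483 ≈ -1.4656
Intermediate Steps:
p = 6352220 (p = -5*(1110 - 11)*(-267 - 889) = -5495*(-1156) = -5*(-1270444) = 6352220)
K = -176083/2009116440 (K = -1274/6352220 + (3/(-41))/(-648) = -1274*1/6352220 + (3*(-1/41))*(-1/648) = -91/453730 - 3/41*(-1/648) = -91/453730 + 1/8856 = -176083/2009116440 ≈ -8.7642e-5)
(1631 + 179)/((242 - 1*1477) + K) = (1631 + 179)/((242 - 1*1477) - 176083/2009116440) = 1810/((242 - 1477) - 176083/2009116440) = 1810/(-1235 - 176083/2009116440) = 1810/(-2481258979483/2009116440) = 1810*(-2009116440/2481258979483) = -3636500756400/2481258979483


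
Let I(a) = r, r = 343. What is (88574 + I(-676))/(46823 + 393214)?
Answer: 29639/146679 ≈ 0.20207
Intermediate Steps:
I(a) = 343
(88574 + I(-676))/(46823 + 393214) = (88574 + 343)/(46823 + 393214) = 88917/440037 = 88917*(1/440037) = 29639/146679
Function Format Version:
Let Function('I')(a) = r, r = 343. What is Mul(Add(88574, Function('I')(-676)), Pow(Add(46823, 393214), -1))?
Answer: Rational(29639, 146679) ≈ 0.20207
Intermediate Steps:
Function('I')(a) = 343
Mul(Add(88574, Function('I')(-676)), Pow(Add(46823, 393214), -1)) = Mul(Add(88574, 343), Pow(Add(46823, 393214), -1)) = Mul(88917, Pow(440037, -1)) = Mul(88917, Rational(1, 440037)) = Rational(29639, 146679)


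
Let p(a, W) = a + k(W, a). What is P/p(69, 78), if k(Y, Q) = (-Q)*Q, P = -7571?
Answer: 7571/4692 ≈ 1.6136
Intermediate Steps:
k(Y, Q) = -Q²
p(a, W) = a - a²
P/p(69, 78) = -7571*1/(69*(1 - 1*69)) = -7571*1/(69*(1 - 69)) = -7571/(69*(-68)) = -7571/(-4692) = -7571*(-1/4692) = 7571/4692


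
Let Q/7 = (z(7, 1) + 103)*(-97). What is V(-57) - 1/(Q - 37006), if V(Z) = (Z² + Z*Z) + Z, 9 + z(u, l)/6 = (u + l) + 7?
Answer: 846263668/131387 ≈ 6441.0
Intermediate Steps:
z(u, l) = -12 + 6*l + 6*u (z(u, l) = -54 + 6*((u + l) + 7) = -54 + 6*((l + u) + 7) = -54 + 6*(7 + l + u) = -54 + (42 + 6*l + 6*u) = -12 + 6*l + 6*u)
V(Z) = Z + 2*Z² (V(Z) = (Z² + Z²) + Z = 2*Z² + Z = Z + 2*Z²)
Q = -94381 (Q = 7*(((-12 + 6*1 + 6*7) + 103)*(-97)) = 7*(((-12 + 6 + 42) + 103)*(-97)) = 7*((36 + 103)*(-97)) = 7*(139*(-97)) = 7*(-13483) = -94381)
V(-57) - 1/(Q - 37006) = -57*(1 + 2*(-57)) - 1/(-94381 - 37006) = -57*(1 - 114) - 1/(-131387) = -57*(-113) - 1*(-1/131387) = 6441 + 1/131387 = 846263668/131387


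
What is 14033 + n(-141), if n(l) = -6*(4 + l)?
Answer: 14855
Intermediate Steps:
n(l) = -24 - 6*l
14033 + n(-141) = 14033 + (-24 - 6*(-141)) = 14033 + (-24 + 846) = 14033 + 822 = 14855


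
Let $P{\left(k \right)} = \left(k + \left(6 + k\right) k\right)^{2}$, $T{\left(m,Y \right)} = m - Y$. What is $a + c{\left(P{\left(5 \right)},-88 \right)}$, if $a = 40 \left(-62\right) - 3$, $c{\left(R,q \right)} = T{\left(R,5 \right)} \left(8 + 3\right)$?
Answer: $37062$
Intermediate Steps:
$P{\left(k \right)} = \left(k + k \left(6 + k\right)\right)^{2}$
$c{\left(R,q \right)} = -55 + 11 R$ ($c{\left(R,q \right)} = \left(R - 5\right) \left(8 + 3\right) = \left(R - 5\right) 11 = \left(-5 + R\right) 11 = -55 + 11 R$)
$a = -2483$ ($a = -2480 - 3 = -2483$)
$a + c{\left(P{\left(5 \right)},-88 \right)} = -2483 - \left(55 - 11 \cdot 5^{2} \left(7 + 5\right)^{2}\right) = -2483 - \left(55 - 11 \cdot 25 \cdot 12^{2}\right) = -2483 - \left(55 - 11 \cdot 25 \cdot 144\right) = -2483 + \left(-55 + 11 \cdot 3600\right) = -2483 + \left(-55 + 39600\right) = -2483 + 39545 = 37062$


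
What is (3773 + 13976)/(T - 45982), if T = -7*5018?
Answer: -17749/81108 ≈ -0.21883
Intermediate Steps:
T = -35126
(3773 + 13976)/(T - 45982) = (3773 + 13976)/(-35126 - 45982) = 17749/(-81108) = 17749*(-1/81108) = -17749/81108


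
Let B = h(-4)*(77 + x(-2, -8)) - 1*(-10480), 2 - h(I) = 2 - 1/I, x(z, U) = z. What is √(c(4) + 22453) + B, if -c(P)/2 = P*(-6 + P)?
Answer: 41845/4 + √22469 ≈ 10611.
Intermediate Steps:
h(I) = 1/I (h(I) = 2 - (2 - 1/I) = 2 + (-2 + 1/I) = 1/I)
c(P) = -2*P*(-6 + P)
B = 41845/4 (B = (77 - 2)/(-4) - 1*(-10480) = -¼*75 + 10480 = -75/4 + 10480 = 41845/4 ≈ 10461.)
√(c(4) + 22453) + B = √(2*4*(6 - 1*4) + 22453) + 41845/4 = √(2*4*(6 - 4) + 22453) + 41845/4 = √(2*4*2 + 22453) + 41845/4 = √(16 + 22453) + 41845/4 = √22469 + 41845/4 = 41845/4 + √22469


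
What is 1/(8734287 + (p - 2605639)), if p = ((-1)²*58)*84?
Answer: 1/6133520 ≈ 1.6304e-7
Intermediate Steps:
p = 4872 (p = (1*58)*84 = 58*84 = 4872)
1/(8734287 + (p - 2605639)) = 1/(8734287 + (4872 - 2605639)) = 1/(8734287 - 2600767) = 1/6133520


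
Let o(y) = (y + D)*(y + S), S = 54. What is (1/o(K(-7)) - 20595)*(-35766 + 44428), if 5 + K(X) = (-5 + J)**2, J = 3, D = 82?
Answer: -765844961108/4293 ≈ -1.7839e+8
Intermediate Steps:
K(X) = -1 (K(X) = -5 + (-5 + 3)**2 = -5 + (-2)**2 = -5 + 4 = -1)
o(y) = (54 + y)*(82 + y) (o(y) = (y + 82)*(y + 54) = (82 + y)*(54 + y) = (54 + y)*(82 + y))
(1/o(K(-7)) - 20595)*(-35766 + 44428) = (1/(4428 + (-1)**2 + 136*(-1)) - 20595)*(-35766 + 44428) = (1/(4428 + 1 - 136) - 20595)*8662 = (1/4293 - 20595)*8662 = -88414334/4293*8662 = -765844961108/4293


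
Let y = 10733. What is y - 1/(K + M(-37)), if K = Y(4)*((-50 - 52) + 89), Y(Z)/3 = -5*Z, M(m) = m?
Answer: 7974618/743 ≈ 10733.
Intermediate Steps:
Y(Z) = -15*Z (Y(Z) = 3*(-5*Z) = -15*Z)
K = 780 (K = (-15*4)*((-50 - 52) + 89) = -60*(-102 + 89) = -60*(-13) = 780)
y - 1/(K + M(-37)) = 10733 - 1/(780 - 37) = 10733 - 1/743 = 7974618/743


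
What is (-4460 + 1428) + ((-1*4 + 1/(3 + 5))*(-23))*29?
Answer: -3579/8 ≈ -447.38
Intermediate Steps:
(-4460 + 1428) + ((-1*4 + 1/(3 + 5))*(-23))*29 = -3032 + ((-4 + 1/8)*(-23))*29 = -3032 + ((-4 + ⅛)*(-23))*29 = -3032 - 31/8*(-23)*29 = -3032 + (713/8)*29 = -3032 + 20677/8 = -3579/8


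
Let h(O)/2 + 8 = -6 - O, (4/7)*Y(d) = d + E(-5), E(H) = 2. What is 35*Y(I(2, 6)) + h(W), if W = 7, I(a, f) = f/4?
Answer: 1379/8 ≈ 172.38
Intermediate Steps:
I(a, f) = f/4 (I(a, f) = f*(¼) = f/4)
Y(d) = 7/2 + 7*d/4 (Y(d) = 7*(d + 2)/4 = 7*(2 + d)/4 = 7/2 + 7*d/4)
h(O) = -28 - 2*O (h(O) = -16 + 2*(-6 - O) = -16 + (-12 - 2*O) = -28 - 2*O)
35*Y(I(2, 6)) + h(W) = 35*(7/2 + 7*((¼)*6)/4) + (-28 - 2*7) = 35*(7/2 + (7/4)*(3/2)) + (-28 - 14) = 35*(7/2 + 21/8) - 42 = 35*(49/8) - 42 = 1715/8 - 42 = 1379/8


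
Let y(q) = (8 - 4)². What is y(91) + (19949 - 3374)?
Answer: 16591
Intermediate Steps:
y(q) = 16 (y(q) = 4² = 16)
y(91) + (19949 - 3374) = 16 + (19949 - 3374) = 16 + 16575 = 16591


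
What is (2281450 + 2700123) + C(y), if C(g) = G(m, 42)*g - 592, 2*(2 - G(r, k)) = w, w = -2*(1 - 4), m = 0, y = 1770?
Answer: 4979211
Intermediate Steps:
w = 6 (w = -2*(-3) = 6)
G(r, k) = -1 (G(r, k) = 2 - ½*6 = 2 - 3 = -1)
C(g) = -592 - g (C(g) = -g - 592 = -592 - g)
(2281450 + 2700123) + C(y) = (2281450 + 2700123) + (-592 - 1*1770) = 4981573 + (-592 - 1770) = 4981573 - 2362 = 4979211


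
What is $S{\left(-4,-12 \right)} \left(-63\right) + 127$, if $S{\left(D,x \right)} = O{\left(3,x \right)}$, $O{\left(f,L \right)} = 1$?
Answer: $64$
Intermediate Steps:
$S{\left(D,x \right)} = 1$
$S{\left(-4,-12 \right)} \left(-63\right) + 127 = 1 \left(-63\right) + 127 = -63 + 127 = 64$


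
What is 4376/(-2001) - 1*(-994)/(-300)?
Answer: -183433/33350 ≈ -5.5002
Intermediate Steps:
4376/(-2001) - 1*(-994)/(-300) = 4376*(-1/2001) + 994*(-1/300) = -4376/2001 - 497/150 = -183433/33350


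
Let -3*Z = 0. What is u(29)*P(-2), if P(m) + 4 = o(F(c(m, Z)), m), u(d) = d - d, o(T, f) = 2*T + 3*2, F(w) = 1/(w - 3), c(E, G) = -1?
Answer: 0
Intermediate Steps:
Z = 0 (Z = -1/3*0 = 0)
F(w) = 1/(-3 + w)
o(T, f) = 6 + 2*T (o(T, f) = 2*T + 6 = 6 + 2*T)
u(d) = 0
P(m) = 3/2 (P(m) = -4 + (6 + 2/(-3 - 1)) = -4 + (6 + 2/(-4)) = -4 + (6 + 2*(-1/4)) = -4 + (6 - 1/2) = -4 + 11/2 = 3/2)
u(29)*P(-2) = 0*(3/2) = 0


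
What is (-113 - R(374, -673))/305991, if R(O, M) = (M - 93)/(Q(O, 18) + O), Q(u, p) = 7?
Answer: -6041/16654653 ≈ -0.00036272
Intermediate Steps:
R(O, M) = (-93 + M)/(7 + O) (R(O, M) = (M - 93)/(7 + O) = (-93 + M)/(7 + O))
(-113 - R(374, -673))/305991 = (-113 - (-93 - 673)/(7 + 374))/305991 = (-113 - (-766)/381)*(1/305991) = (-113 - 1*(-766/381))*(1/305991) = (-113 + 766/381)*(1/305991) = -42287/381*1/305991 = -6041/16654653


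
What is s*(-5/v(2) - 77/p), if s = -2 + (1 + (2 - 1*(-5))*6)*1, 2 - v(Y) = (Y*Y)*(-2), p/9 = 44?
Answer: -1025/36 ≈ -28.472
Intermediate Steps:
p = 396 (p = 9*44 = 396)
v(Y) = 2 + 2*Y² (v(Y) = 2 - Y*Y*(-2) = 2 - Y²*(-2) = 2 - (-2)*Y² = 2 + 2*Y²)
s = 41 (s = -2 + (1 + (2 + 5)*6)*1 = -2 + (1 + 7*6)*1 = -2 + (1 + 42)*1 = -2 + 43*1 = -2 + 43 = 41)
s*(-5/v(2) - 77/p) = 41*(-5/(2 + 2*2²) - 77/396) = 41*(-5/(2 + 2*4) - 77*1/396) = 41*(-5/(2 + 8) - 7/36) = 41*(-5/10 - 7/36) = 41*(-5*⅒ - 7/36) = 41*(-½ - 7/36) = 41*(-25/36) = -1025/36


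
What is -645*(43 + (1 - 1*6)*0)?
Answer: -27735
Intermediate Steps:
-645*(43 + (1 - 1*6)*0) = -645*(43 + (1 - 6)*0) = -645*(43 - 5*0) = -645*(43 + 0) = -645*43 = -27735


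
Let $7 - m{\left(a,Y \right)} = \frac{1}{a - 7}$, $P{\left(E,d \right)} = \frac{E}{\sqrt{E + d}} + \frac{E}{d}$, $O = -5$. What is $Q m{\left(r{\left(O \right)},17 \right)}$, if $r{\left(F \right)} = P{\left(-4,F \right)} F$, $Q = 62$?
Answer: $\frac{652364}{1489} - \frac{3720 i}{1489} \approx 438.12 - 2.4983 i$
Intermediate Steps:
$P{\left(E,d \right)} = \frac{E}{d} + \frac{E}{\sqrt{E + d}}$ ($P{\left(E,d \right)} = \frac{E}{\sqrt{E + d}} + \frac{E}{d} = \frac{E}{d} + \frac{E}{\sqrt{E + d}}$)
$r{\left(F \right)} = F \left(- \frac{4}{F} - \frac{4}{\sqrt{-4 + F}}\right)$ ($r{\left(F \right)} = \left(- \frac{4}{F} - \frac{4}{\sqrt{-4 + F}}\right) F = F \left(- \frac{4}{F} - \frac{4}{\sqrt{-4 + F}}\right)$)
$m{\left(a,Y \right)} = 7 - \frac{1}{-7 + a}$ ($m{\left(a,Y \right)} = 7 - \frac{1}{a - 7} = 7 - \frac{1}{-7 + a}$)
$Q m{\left(r{\left(O \right)},17 \right)} = 62 \frac{-50 + 7 \left(-4 - - \frac{20}{\sqrt{-4 - 5}}\right)}{-7 - \left(4 - \frac{20}{\sqrt{-4 - 5}}\right)} = 62 \frac{-50 + 7 \left(-4 - - \frac{20}{3 i}\right)}{-7 - \left(4 - \frac{20}{3 i}\right)} = 62 \frac{-50 + 7 \left(-4 - - 20 \left(- \frac{i}{3}\right)\right)}{-7 - \left(4 - 20 \left(- \frac{i}{3}\right)\right)} = 62 \frac{-50 + 7 \left(-4 - \frac{20 i}{3}\right)}{-7 - \left(4 + \frac{20 i}{3}\right)} = 62 \frac{-50 - \left(28 + \frac{140 i}{3}\right)}{-11 - \frac{20 i}{3}} = 62 \frac{9 \left(-11 + \frac{20 i}{3}\right)}{1489} \left(-78 - \frac{140 i}{3}\right) = 62 \frac{9 \left(-78 - \frac{140 i}{3}\right) \left(-11 + \frac{20 i}{3}\right)}{1489} = \frac{558 \left(-78 - \frac{140 i}{3}\right) \left(-11 + \frac{20 i}{3}\right)}{1489}$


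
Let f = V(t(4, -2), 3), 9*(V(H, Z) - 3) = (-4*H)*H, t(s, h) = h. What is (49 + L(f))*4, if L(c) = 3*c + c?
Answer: 1940/9 ≈ 215.56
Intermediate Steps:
V(H, Z) = 3 - 4*H²/9 (V(H, Z) = 3 + ((-4*H)*H)/9 = 3 + (-4*H²)/9 = 3 - 4*H²/9)
f = 11/9 (f = 3 - 4/9*(-2)² = 3 - 4/9*4 = 3 - 16/9 = 11/9 ≈ 1.2222)
L(c) = 4*c
(49 + L(f))*4 = (49 + 4*(11/9))*4 = (49 + 44/9)*4 = (485/9)*4 = 1940/9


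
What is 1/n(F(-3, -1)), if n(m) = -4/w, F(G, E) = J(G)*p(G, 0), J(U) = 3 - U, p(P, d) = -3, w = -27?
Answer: 27/4 ≈ 6.7500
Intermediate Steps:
F(G, E) = -9 + 3*G (F(G, E) = (3 - G)*(-3) = -9 + 3*G)
n(m) = 4/27 (n(m) = -4/(-27) = -4*(-1/27) = 4/27)
1/n(F(-3, -1)) = 1/(4/27) = 27/4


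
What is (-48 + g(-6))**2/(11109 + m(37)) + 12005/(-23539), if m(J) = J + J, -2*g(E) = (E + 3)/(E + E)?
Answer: -5103054285/16847144768 ≈ -0.30290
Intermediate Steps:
g(E) = -(3 + E)/(4*E) (g(E) = -(E + 3)/(2*(E + E)) = -(3 + E)/(2*(2*E)) = -(3 + E)*1/(2*E)/2 = -(3 + E)/(4*E))
m(J) = 2*J
(-48 + g(-6))**2/(11109 + m(37)) + 12005/(-23539) = (-48 + (1/4)*(-3 - 1*(-6))/(-6))**2/(11109 + 2*37) + 12005/(-23539) = (-48 + (1/4)*(-1/6)*(-3 + 6))**2/(11109 + 74) + 12005*(-1/23539) = (-48 + (1/4)*(-1/6)*3)**2/11183 - 12005/23539 = (-48 - 1/8)**2*(1/11183) - 12005/23539 = (-385/8)**2*(1/11183) - 12005/23539 = (148225/64)*(1/11183) - 12005/23539 = 148225/715712 - 12005/23539 = -5103054285/16847144768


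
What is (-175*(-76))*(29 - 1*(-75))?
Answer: 1383200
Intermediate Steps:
(-175*(-76))*(29 - 1*(-75)) = 13300*(29 + 75) = 13300*104 = 1383200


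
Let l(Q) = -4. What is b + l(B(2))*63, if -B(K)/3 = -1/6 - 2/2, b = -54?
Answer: -306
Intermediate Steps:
B(K) = 7/2 (B(K) = -3*(-1/6 - 2/2) = -3*(-1*1/6 - 2*1/2) = -3*(-1/6 - 1) = -3*(-7/6) = 7/2)
b + l(B(2))*63 = -54 - 4*63 = -54 - 252 = -306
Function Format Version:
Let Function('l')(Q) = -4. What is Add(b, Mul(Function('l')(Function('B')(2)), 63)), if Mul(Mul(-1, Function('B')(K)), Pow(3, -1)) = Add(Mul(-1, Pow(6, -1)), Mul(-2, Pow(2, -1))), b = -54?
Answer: -306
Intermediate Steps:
Function('B')(K) = Rational(7, 2) (Function('B')(K) = Mul(-3, Add(Mul(-1, Pow(6, -1)), Mul(-2, Pow(2, -1)))) = Mul(-3, Add(Mul(-1, Rational(1, 6)), Mul(-2, Rational(1, 2)))) = Mul(-3, Add(Rational(-1, 6), -1)) = Mul(-3, Rational(-7, 6)) = Rational(7, 2))
Add(b, Mul(Function('l')(Function('B')(2)), 63)) = Add(-54, Mul(-4, 63)) = Add(-54, -252) = -306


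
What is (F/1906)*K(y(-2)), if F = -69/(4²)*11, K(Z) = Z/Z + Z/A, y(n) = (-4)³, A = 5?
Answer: 44781/152480 ≈ 0.29368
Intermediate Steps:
y(n) = -64
K(Z) = 1 + Z/5 (K(Z) = Z/Z + Z/5 = 1 + Z*(⅕) = 1 + Z/5)
F = -759/16 (F = -69/16*11 = -759/16 ≈ -47.438)
(F/1906)*K(y(-2)) = (-759/16/1906)*(1 + (⅕)*(-64)) = (-759/16*1/1906)*(1 - 64/5) = -759/30496*(-59/5) = 44781/152480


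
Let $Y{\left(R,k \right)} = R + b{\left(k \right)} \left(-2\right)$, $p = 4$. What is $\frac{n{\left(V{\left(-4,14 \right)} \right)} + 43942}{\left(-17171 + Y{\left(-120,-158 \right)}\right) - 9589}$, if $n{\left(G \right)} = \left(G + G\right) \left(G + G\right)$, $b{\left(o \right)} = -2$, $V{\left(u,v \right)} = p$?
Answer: $- \frac{22003}{13438} \approx -1.6374$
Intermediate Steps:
$V{\left(u,v \right)} = 4$
$n{\left(G \right)} = 4 G^{2}$ ($n{\left(G \right)} = 2 G 2 G = 4 G^{2}$)
$Y{\left(R,k \right)} = 4 + R$ ($Y{\left(R,k \right)} = R - -4 = R + 4 = 4 + R$)
$\frac{n{\left(V{\left(-4,14 \right)} \right)} + 43942}{\left(-17171 + Y{\left(-120,-158 \right)}\right) - 9589} = \frac{4 \cdot 4^{2} + 43942}{\left(-17171 + \left(4 - 120\right)\right) - 9589} = \frac{4 \cdot 16 + 43942}{\left(-17171 - 116\right) - 9589} = \frac{64 + 43942}{-17287 - 9589} = \frac{44006}{-26876} = 44006 \left(- \frac{1}{26876}\right) = - \frac{22003}{13438}$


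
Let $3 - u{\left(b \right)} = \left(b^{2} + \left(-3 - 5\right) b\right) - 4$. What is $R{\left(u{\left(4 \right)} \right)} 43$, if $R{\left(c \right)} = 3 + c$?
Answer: $1118$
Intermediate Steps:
$u{\left(b \right)} = 7 - b^{2} + 8 b$ ($u{\left(b \right)} = 3 - \left(\left(b^{2} + \left(-3 - 5\right) b\right) - 4\right) = 3 - \left(\left(b^{2} - 8 b\right) - 4\right) = 3 - \left(-4 + b^{2} - 8 b\right) = 3 + \left(4 - b^{2} + 8 b\right) = 7 - b^{2} + 8 b$)
$R{\left(u{\left(4 \right)} \right)} 43 = \left(3 + \left(7 - 4^{2} + 8 \cdot 4\right)\right) 43 = \left(3 + \left(7 - 16 + 32\right)\right) 43 = \left(3 + 23\right) 43 = 26 \cdot 43 = 1118$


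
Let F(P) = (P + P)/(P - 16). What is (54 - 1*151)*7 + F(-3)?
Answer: -12895/19 ≈ -678.68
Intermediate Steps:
F(P) = 2*P/(-16 + P) (F(P) = (2*P)/(-16 + P) = 2*P/(-16 + P))
(54 - 1*151)*7 + F(-3) = (54 - 1*151)*7 + 2*(-3)/(-16 - 3) = (54 - 151)*7 + 2*(-3)/(-19) = -97*7 + 2*(-3)*(-1/19) = -679 + 6/19 = -12895/19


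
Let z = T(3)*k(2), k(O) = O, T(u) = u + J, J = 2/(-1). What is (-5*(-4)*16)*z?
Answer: 640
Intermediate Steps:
J = -2 (J = 2*(-1) = -2)
T(u) = -2 + u (T(u) = u - 2 = -2 + u)
z = 2 (z = (-2 + 3)*2 = 1*2 = 2)
(-5*(-4)*16)*z = (-5*(-4)*16)*2 = (20*16)*2 = 320*2 = 640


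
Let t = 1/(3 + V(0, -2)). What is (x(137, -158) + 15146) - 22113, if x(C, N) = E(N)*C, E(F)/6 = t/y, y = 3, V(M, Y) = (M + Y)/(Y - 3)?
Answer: -117069/17 ≈ -6886.4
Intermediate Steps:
V(M, Y) = (M + Y)/(-3 + Y)
t = 5/17 (t = 1/(3 + (0 - 2)/(-3 - 2)) = 1/(3 - 2/(-5)) = 1/(3 - ⅕*(-2)) = 1/(3 + ⅖) = 1/(17/5) = 5/17 ≈ 0.29412)
E(F) = 10/17 (E(F) = 6*((5/17)/3) = 6*((5/17)*(⅓)) = 6*(5/51) = 10/17)
x(C, N) = 10*C/17
(x(137, -158) + 15146) - 22113 = ((10/17)*137 + 15146) - 22113 = (1370/17 + 15146) - 22113 = 258852/17 - 22113 = -117069/17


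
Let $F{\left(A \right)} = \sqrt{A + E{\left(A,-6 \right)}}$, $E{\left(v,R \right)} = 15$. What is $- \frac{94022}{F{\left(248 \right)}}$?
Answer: $- \frac{94022 \sqrt{263}}{263} \approx -5797.6$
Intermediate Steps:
$F{\left(A \right)} = \sqrt{15 + A}$ ($F{\left(A \right)} = \sqrt{A + 15} = \sqrt{15 + A}$)
$- \frac{94022}{F{\left(248 \right)}} = - \frac{94022}{\sqrt{15 + 248}} = - \frac{94022}{\sqrt{263}} = - 94022 \frac{\sqrt{263}}{263} = - \frac{94022 \sqrt{263}}{263}$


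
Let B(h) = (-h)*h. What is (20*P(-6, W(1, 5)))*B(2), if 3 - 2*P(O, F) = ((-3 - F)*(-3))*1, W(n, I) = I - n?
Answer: 720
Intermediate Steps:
B(h) = -h²
P(O, F) = -3 - 3*F/2 (P(O, F) = 3/2 - (-3 - F)*(-3)/2 = 3/2 - (9 + 3*F)/2 = 3/2 + (-9/2 - 3*F/2) = -3 - 3*F/2)
(20*P(-6, W(1, 5)))*B(2) = (20*(-3 - 3*(5 - 1*1)/2))*(-1*2²) = (20*(-3 - 3*(5 - 1)/2))*(-1*4) = (20*(-3 - 3/2*4))*(-4) = (20*(-3 - 6))*(-4) = (20*(-9))*(-4) = -180*(-4) = 720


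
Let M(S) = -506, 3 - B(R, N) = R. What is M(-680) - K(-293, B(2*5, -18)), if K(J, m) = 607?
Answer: -1113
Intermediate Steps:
B(R, N) = 3 - R
M(-680) - K(-293, B(2*5, -18)) = -506 - 1*607 = -506 - 607 = -1113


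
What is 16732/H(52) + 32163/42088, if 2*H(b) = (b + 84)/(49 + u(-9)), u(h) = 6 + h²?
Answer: 1408464995/42088 ≈ 33465.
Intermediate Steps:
H(b) = 21/68 + b/272 (H(b) = ((b + 84)/(49 + (6 + (-9)²)))/2 = ((84 + b)/(49 + (6 + 81)))/2 = ((84 + b)/(49 + 87))/2 = ((84 + b)/136)/2 = ((84 + b)*(1/136))/2 = (21/34 + b/136)/2 = 21/68 + b/272)
16732/H(52) + 32163/42088 = 16732/(21/68 + (1/272)*52) + 32163/42088 = 16732/(21/68 + 13/68) + 32163*(1/42088) = 16732/(½) + 32163/42088 = 16732*2 + 32163/42088 = 33464 + 32163/42088 = 1408464995/42088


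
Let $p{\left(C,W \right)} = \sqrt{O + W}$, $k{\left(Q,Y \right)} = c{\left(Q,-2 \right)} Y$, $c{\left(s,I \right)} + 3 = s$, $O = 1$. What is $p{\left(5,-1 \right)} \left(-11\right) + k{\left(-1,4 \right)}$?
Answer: $-16$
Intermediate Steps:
$c{\left(s,I \right)} = -3 + s$
$k{\left(Q,Y \right)} = Y \left(-3 + Q\right)$ ($k{\left(Q,Y \right)} = \left(-3 + Q\right) Y = Y \left(-3 + Q\right)$)
$p{\left(C,W \right)} = \sqrt{1 + W}$
$p{\left(5,-1 \right)} \left(-11\right) + k{\left(-1,4 \right)} = \sqrt{1 - 1} \left(-11\right) + 4 \left(-3 - 1\right) = \sqrt{0} \left(-11\right) + 4 \left(-4\right) = 0 \left(-11\right) - 16 = 0 - 16 = -16$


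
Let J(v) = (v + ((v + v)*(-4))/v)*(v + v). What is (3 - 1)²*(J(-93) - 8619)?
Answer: 40668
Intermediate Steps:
J(v) = 2*v*(-8 + v) (J(v) = (v + ((2*v)*(-4))/v)*(2*v) = (v + (-8*v)/v)*(2*v) = (v - 8)*(2*v) = (-8 + v)*(2*v) = 2*v*(-8 + v))
(3 - 1)²*(J(-93) - 8619) = (3 - 1)²*(2*(-93)*(-8 - 93) - 8619) = 2²*(2*(-93)*(-101) - 8619) = 4*(18786 - 8619) = 4*10167 = 40668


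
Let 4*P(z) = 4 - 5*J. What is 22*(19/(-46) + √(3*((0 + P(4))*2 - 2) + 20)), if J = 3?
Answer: -209/23 + 11*I*√10 ≈ -9.087 + 34.785*I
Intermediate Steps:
P(z) = -11/4 (P(z) = (4 - 5*3)/4 = (4 - 15)/4 = (¼)*(-11) = -11/4)
22*(19/(-46) + √(3*((0 + P(4))*2 - 2) + 20)) = 22*(19/(-46) + √(3*((0 - 11/4)*2 - 2) + 20)) = 22*(19*(-1/46) + √(3*(-11/4*2 - 2) + 20)) = 22*(-19/46 + √(3*(-11/2 - 2) + 20)) = 22*(-19/46 + √(3*(-15/2) + 20)) = 22*(-19/46 + √(-45/2 + 20)) = 22*(-19/46 + √(-5/2)) = 22*(-19/46 + I*√10/2) = -209/23 + 11*I*√10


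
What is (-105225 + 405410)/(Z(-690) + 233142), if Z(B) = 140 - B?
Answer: 300185/233972 ≈ 1.2830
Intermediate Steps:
(-105225 + 405410)/(Z(-690) + 233142) = (-105225 + 405410)/((140 - 1*(-690)) + 233142) = 300185/((140 + 690) + 233142) = 300185/(830 + 233142) = 300185/233972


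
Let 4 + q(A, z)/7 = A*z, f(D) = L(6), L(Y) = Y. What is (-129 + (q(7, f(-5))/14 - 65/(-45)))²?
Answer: 954529/81 ≈ 11784.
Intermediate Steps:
f(D) = 6
q(A, z) = -28 + 7*A*z (q(A, z) = -28 + 7*(A*z) = -28 + 7*A*z)
(-129 + (q(7, f(-5))/14 - 65/(-45)))² = (-129 + ((-28 + 7*7*6)/14 - 65/(-45)))² = (-129 + ((-28 + 294)*(1/14) - 65*(-1/45)))² = (-129 + (266*(1/14) + 13/9))² = (-129 + (19 + 13/9))² = (-129 + 184/9)² = (-977/9)² = 954529/81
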